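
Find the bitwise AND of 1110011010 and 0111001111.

AND: 1 only when both bits are 1
  1110011010
& 0111001111
------------
  0110001010
Decimal: 922 & 463 = 394



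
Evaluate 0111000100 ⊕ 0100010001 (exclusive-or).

XOR: 1 when bits differ
  0111000100
^ 0100010001
------------
  0011010101
Decimal: 452 ^ 273 = 213



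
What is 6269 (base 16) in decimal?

Expand by place value (powers of 16):
6269 = 6 × 16^3 + 2 × 16^2 + 6 × 16^1 + 9 × 16^0
= 6 × 4096 + 2 × 256 + 6 × 16 + 9 × 1
= 24576 + 512 + 96 + 9
= 25193



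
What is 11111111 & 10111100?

AND: 1 only when both bits are 1
  11111111
& 10111100
----------
  10111100
Decimal: 255 & 188 = 188



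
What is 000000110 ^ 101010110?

XOR: 1 when bits differ
  000000110
^ 101010110
-----------
  101010000
Decimal: 6 ^ 342 = 336



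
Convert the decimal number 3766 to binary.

Using repeated division by 2:
3766 ÷ 2 = 1883 remainder 0
1883 ÷ 2 = 941 remainder 1
941 ÷ 2 = 470 remainder 1
470 ÷ 2 = 235 remainder 0
235 ÷ 2 = 117 remainder 1
117 ÷ 2 = 58 remainder 1
58 ÷ 2 = 29 remainder 0
29 ÷ 2 = 14 remainder 1
14 ÷ 2 = 7 remainder 0
7 ÷ 2 = 3 remainder 1
3 ÷ 2 = 1 remainder 1
1 ÷ 2 = 0 remainder 1
Reading remainders bottom to top: 111010110110



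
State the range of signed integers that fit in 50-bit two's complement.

For 50-bit two's complement:
Minimum: -2^49 = -562949953421312
Maximum: 2^49 - 1 = 562949953421311



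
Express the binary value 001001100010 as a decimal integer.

Sum of powers of 2 for each 1-bit:
2^1 + 2^5 + 2^6 + 2^9
= 2 + 32 + 64 + 512
= 610



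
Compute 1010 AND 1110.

AND: 1 only when both bits are 1
  1010
& 1110
------
  1010
Decimal: 10 & 14 = 10



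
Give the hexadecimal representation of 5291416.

Using repeated division by 16 (digits 10–15 are A–F):
5291416 ÷ 16 = 330713 remainder 8
330713 ÷ 16 = 20669 remainder 9
20669 ÷ 16 = 1291 remainder 13 (D)
1291 ÷ 16 = 80 remainder 11 (B)
80 ÷ 16 = 5 remainder 0
5 ÷ 16 = 0 remainder 5
Reading remainders bottom to top: 50BD98



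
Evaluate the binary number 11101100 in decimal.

Sum of powers of 2 for each 1-bit:
2^2 + 2^3 + 2^5 + 2^6 + 2^7
= 4 + 8 + 32 + 64 + 128
= 236



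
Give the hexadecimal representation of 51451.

Using repeated division by 16 (digits 10–15 are A–F):
51451 ÷ 16 = 3215 remainder 11 (B)
3215 ÷ 16 = 200 remainder 15 (F)
200 ÷ 16 = 12 remainder 8
12 ÷ 16 = 0 remainder 12 (C)
Reading remainders bottom to top: C8FB



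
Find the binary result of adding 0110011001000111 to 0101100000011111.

Add column by column from the right: bit + bit + carry-in; write the sum mod 2, carry 1 when the sum is 2 or 3.
carry:  1000000000111110
        0110011001000111
+       0101100000011111
------------------------
       01011111001100110
(the carry out of the leftmost column, 0, becomes the leading bit)
Decimal check:
  0110011001000111 = 16384 + 8192 + 1024 + 512 + 64 + 4 + 2 + 1 = 26183
  0101100000011111 = 16384 + 4096 + 2048 + 16 + 8 + 4 + 2 + 1 = 22559
  26183 + 22559 = 48742, and 01011111001100110 = 32768 + 8192 + 4096 + 2048 + 1024 + 512 + 64 + 32 + 4 + 2 = 48742 ✓



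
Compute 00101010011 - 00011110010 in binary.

Method 1 - Direct subtraction (column by column from the right: bit − bit − borrow-in; if negative, add 2 and borrow 1 from the next column):
borrow: 00111000000
        00101010011
-       00011110010
-------------------
        00001100001

Method 2 - Add two's complement:
Two's complement of 00011110010: invert → 11100001101, add 1 → 11100001110
  00101010011
+ 11100001110
-------------
 100001100001  (end carry out of the top bit = 1)
Discarding the end carry: 00001100001
Decimal check:
  00101010011 = 256 + 64 + 16 + 2 + 1 = 339
  00011110010 = 128 + 64 + 32 + 16 + 2 = 242
  339 - 242 = 97, and 00001100001 = 64 + 32 + 1 = 97 ✓



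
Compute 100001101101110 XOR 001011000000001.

XOR: 1 when bits differ
  100001101101110
^ 001011000000001
-----------------
  101010101101111
Decimal: 17262 ^ 5633 = 21871



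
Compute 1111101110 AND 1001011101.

AND: 1 only when both bits are 1
  1111101110
& 1001011101
------------
  1001001100
Decimal: 1006 & 605 = 588



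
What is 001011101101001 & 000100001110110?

AND: 1 only when both bits are 1
  001011101101001
& 000100001110110
-----------------
  000000001100000
Decimal: 5993 & 2166 = 96



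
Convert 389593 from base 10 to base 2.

Using repeated division by 2:
389593 ÷ 2 = 194796 remainder 1
194796 ÷ 2 = 97398 remainder 0
97398 ÷ 2 = 48699 remainder 0
48699 ÷ 2 = 24349 remainder 1
24349 ÷ 2 = 12174 remainder 1
12174 ÷ 2 = 6087 remainder 0
6087 ÷ 2 = 3043 remainder 1
3043 ÷ 2 = 1521 remainder 1
1521 ÷ 2 = 760 remainder 1
760 ÷ 2 = 380 remainder 0
380 ÷ 2 = 190 remainder 0
190 ÷ 2 = 95 remainder 0
95 ÷ 2 = 47 remainder 1
47 ÷ 2 = 23 remainder 1
23 ÷ 2 = 11 remainder 1
11 ÷ 2 = 5 remainder 1
5 ÷ 2 = 2 remainder 1
2 ÷ 2 = 1 remainder 0
1 ÷ 2 = 0 remainder 1
Reading remainders bottom to top: 1011111000111011001



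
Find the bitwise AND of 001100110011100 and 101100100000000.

AND: 1 only when both bits are 1
  001100110011100
& 101100100000000
-----------------
  001100100000000
Decimal: 6556 & 22784 = 6400



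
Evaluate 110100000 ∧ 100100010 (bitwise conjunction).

AND: 1 only when both bits are 1
  110100000
& 100100010
-----------
  100100000
Decimal: 416 & 290 = 288



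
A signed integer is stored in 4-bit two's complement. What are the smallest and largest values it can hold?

For 4-bit two's complement:
Minimum: -2^3 = -8
Maximum: 2^3 - 1 = 7



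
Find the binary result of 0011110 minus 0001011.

Method 1 - Direct subtraction (column by column from the right: bit − bit − borrow-in; if negative, add 2 and borrow 1 from the next column):
borrow: 0000110
        0011110
-       0001011
---------------
        0010011

Method 2 - Add two's complement:
Two's complement of 0001011: invert → 1110100, add 1 → 1110101
  0011110
+ 1110101
---------
 10010011  (end carry out of the top bit = 1)
Discarding the end carry: 0010011
Decimal check:
  0011110 = 16 + 8 + 4 + 2 = 30
  0001011 = 8 + 2 + 1 = 11
  30 - 11 = 19, and 0010011 = 16 + 2 + 1 = 19 ✓



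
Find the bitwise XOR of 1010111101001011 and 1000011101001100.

XOR: 1 when bits differ
  1010111101001011
^ 1000011101001100
------------------
  0010100000000111
Decimal: 44875 ^ 34636 = 10247



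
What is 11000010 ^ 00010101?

XOR: 1 when bits differ
  11000010
^ 00010101
----------
  11010111
Decimal: 194 ^ 21 = 215



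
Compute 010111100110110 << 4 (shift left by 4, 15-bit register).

Original: 010111100110110 (decimal 12086)
Shift left by 4 positions
Append 4 zeros on the right and drop the 4 high bits that overflow the 15-bit width
Result: 111001101100000 (decimal 29536)
Equivalent: 12086 << 4 = 12086 × 2^4 = 193376, truncated to 15 bits = 29536



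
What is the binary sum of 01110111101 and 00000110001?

Add column by column from the right: bit + bit + carry-in; write the sum mod 2, carry 1 when the sum is 2 or 3.
carry:  00001100010
        01110111101
+       00000110001
-------------------
       001111101110
(the carry out of the leftmost column, 0, becomes the leading bit)
Decimal check:
  01110111101 = 512 + 256 + 128 + 32 + 16 + 8 + 4 + 1 = 957
  00000110001 = 32 + 16 + 1 = 49
  957 + 49 = 1006, and 001111101110 = 512 + 256 + 128 + 64 + 32 + 8 + 4 + 2 = 1006 ✓



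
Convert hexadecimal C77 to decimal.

Expand by place value (powers of 16):
Digit values: C = 12
C77 = 12 × 16^2 + 7 × 16^1 + 7 × 16^0
= 12 × 256 + 7 × 16 + 7 × 1
= 3072 + 112 + 7
= 3191



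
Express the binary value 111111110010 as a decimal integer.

Sum of powers of 2 for each 1-bit:
2^1 + 2^4 + 2^5 + 2^6 + 2^7 + 2^8 + 2^9 + 2^10 + 2^11
= 2 + 16 + 32 + 64 + 128 + 256 + 512 + 1024 + 2048
= 4082



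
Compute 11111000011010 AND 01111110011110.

AND: 1 only when both bits are 1
  11111000011010
& 01111110011110
----------------
  01111000011010
Decimal: 15898 & 8094 = 7706



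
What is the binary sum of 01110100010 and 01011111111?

Add column by column from the right: bit + bit + carry-in; write the sum mod 2, carry 1 when the sum is 2 or 3.
carry:  11111111100
        01110100010
+       01011111111
-------------------
       011010100001
(the carry out of the leftmost column, 0, becomes the leading bit)
Decimal check:
  01110100010 = 512 + 256 + 128 + 32 + 2 = 930
  01011111111 = 512 + 128 + 64 + 32 + 16 + 8 + 4 + 2 + 1 = 767
  930 + 767 = 1697, and 011010100001 = 1024 + 512 + 128 + 32 + 1 = 1697 ✓



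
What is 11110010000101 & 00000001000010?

AND: 1 only when both bits are 1
  11110010000101
& 00000001000010
----------------
  00000000000000
Decimal: 15493 & 66 = 0



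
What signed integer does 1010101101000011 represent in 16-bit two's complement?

Binary: 1010101101000011
Sign bit: 1 (negative)
Invert: 0101010010111100
Add 1:  0101010010111101
Magnitude: 0101010010111101 = 16384 + 4096 + 1024 + 128 + 32 + 16 + 8 + 4 + 1 = 21693
Value: -21693



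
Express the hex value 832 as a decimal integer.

Expand by place value (powers of 16):
832 = 8 × 16^2 + 3 × 16^1 + 2 × 16^0
= 8 × 256 + 3 × 16 + 2 × 1
= 2048 + 48 + 2
= 2098



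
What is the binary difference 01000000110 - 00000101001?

Method 1 - Direct subtraction (column by column from the right: bit − bit − borrow-in; if negative, add 2 and borrow 1 from the next column):
borrow: 01111110010
        01000000110
-       00000101001
-------------------
        00111011101

Method 2 - Add two's complement:
Two's complement of 00000101001: invert → 11111010110, add 1 → 11111010111
  01000000110
+ 11111010111
-------------
 100111011101  (end carry out of the top bit = 1)
Discarding the end carry: 00111011101
Decimal check:
  01000000110 = 512 + 4 + 2 = 518
  00000101001 = 32 + 8 + 1 = 41
  518 - 41 = 477, and 00111011101 = 256 + 128 + 64 + 16 + 8 + 4 + 1 = 477 ✓



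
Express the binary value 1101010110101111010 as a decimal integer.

Sum of powers of 2 for each 1-bit:
2^1 + 2^3 + 2^4 + 2^5 + 2^6 + 2^8 + 2^10 + 2^11 + 2^13 + 2^15 + 2^17 + 2^18
= 2 + 8 + 16 + 32 + 64 + 256 + 1024 + 2048 + 8192 + 32768 + 131072 + 262144
= 437626



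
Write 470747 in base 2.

Using repeated division by 2:
470747 ÷ 2 = 235373 remainder 1
235373 ÷ 2 = 117686 remainder 1
117686 ÷ 2 = 58843 remainder 0
58843 ÷ 2 = 29421 remainder 1
29421 ÷ 2 = 14710 remainder 1
14710 ÷ 2 = 7355 remainder 0
7355 ÷ 2 = 3677 remainder 1
3677 ÷ 2 = 1838 remainder 1
1838 ÷ 2 = 919 remainder 0
919 ÷ 2 = 459 remainder 1
459 ÷ 2 = 229 remainder 1
229 ÷ 2 = 114 remainder 1
114 ÷ 2 = 57 remainder 0
57 ÷ 2 = 28 remainder 1
28 ÷ 2 = 14 remainder 0
14 ÷ 2 = 7 remainder 0
7 ÷ 2 = 3 remainder 1
3 ÷ 2 = 1 remainder 1
1 ÷ 2 = 0 remainder 1
Reading remainders bottom to top: 1110010111011011011



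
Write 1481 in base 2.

Using repeated division by 2:
1481 ÷ 2 = 740 remainder 1
740 ÷ 2 = 370 remainder 0
370 ÷ 2 = 185 remainder 0
185 ÷ 2 = 92 remainder 1
92 ÷ 2 = 46 remainder 0
46 ÷ 2 = 23 remainder 0
23 ÷ 2 = 11 remainder 1
11 ÷ 2 = 5 remainder 1
5 ÷ 2 = 2 remainder 1
2 ÷ 2 = 1 remainder 0
1 ÷ 2 = 0 remainder 1
Reading remainders bottom to top: 10111001001



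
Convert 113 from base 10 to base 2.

Using repeated division by 2:
113 ÷ 2 = 56 remainder 1
56 ÷ 2 = 28 remainder 0
28 ÷ 2 = 14 remainder 0
14 ÷ 2 = 7 remainder 0
7 ÷ 2 = 3 remainder 1
3 ÷ 2 = 1 remainder 1
1 ÷ 2 = 0 remainder 1
Reading remainders bottom to top: 1110001



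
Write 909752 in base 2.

Using repeated division by 2:
909752 ÷ 2 = 454876 remainder 0
454876 ÷ 2 = 227438 remainder 0
227438 ÷ 2 = 113719 remainder 0
113719 ÷ 2 = 56859 remainder 1
56859 ÷ 2 = 28429 remainder 1
28429 ÷ 2 = 14214 remainder 1
14214 ÷ 2 = 7107 remainder 0
7107 ÷ 2 = 3553 remainder 1
3553 ÷ 2 = 1776 remainder 1
1776 ÷ 2 = 888 remainder 0
888 ÷ 2 = 444 remainder 0
444 ÷ 2 = 222 remainder 0
222 ÷ 2 = 111 remainder 0
111 ÷ 2 = 55 remainder 1
55 ÷ 2 = 27 remainder 1
27 ÷ 2 = 13 remainder 1
13 ÷ 2 = 6 remainder 1
6 ÷ 2 = 3 remainder 0
3 ÷ 2 = 1 remainder 1
1 ÷ 2 = 0 remainder 1
Reading remainders bottom to top: 11011110000110111000



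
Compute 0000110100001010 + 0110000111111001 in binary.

Add column by column from the right: bit + bit + carry-in; write the sum mod 2, carry 1 when the sum is 2 or 3.
carry:  0000001111110000
        0000110100001010
+       0110000111111001
------------------------
       00110111100000011
(the carry out of the leftmost column, 0, becomes the leading bit)
Decimal check:
  0000110100001010 = 2048 + 1024 + 256 + 8 + 2 = 3338
  0110000111111001 = 16384 + 8192 + 256 + 128 + 64 + 32 + 16 + 8 + 1 = 25081
  3338 + 25081 = 28419, and 00110111100000011 = 16384 + 8192 + 2048 + 1024 + 512 + 256 + 2 + 1 = 28419 ✓



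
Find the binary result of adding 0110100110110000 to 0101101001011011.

Add column by column from the right: bit + bit + carry-in; write the sum mod 2, carry 1 when the sum is 2 or 3.
carry:  1111011111100000
        0110100110110000
+       0101101001011011
------------------------
       01100010000001011
(the carry out of the leftmost column, 0, becomes the leading bit)
Decimal check:
  0110100110110000 = 16384 + 8192 + 2048 + 256 + 128 + 32 + 16 = 27056
  0101101001011011 = 16384 + 4096 + 2048 + 512 + 64 + 16 + 8 + 2 + 1 = 23131
  27056 + 23131 = 50187, and 01100010000001011 = 32768 + 16384 + 1024 + 8 + 2 + 1 = 50187 ✓



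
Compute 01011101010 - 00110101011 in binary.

Method 1 - Direct subtraction (column by column from the right: bit − bit − borrow-in; if negative, add 2 and borrow 1 from the next column):
borrow: 01001111110
        01011101010
-       00110101011
-------------------
        00100111111

Method 2 - Add two's complement:
Two's complement of 00110101011: invert → 11001010100, add 1 → 11001010101
  01011101010
+ 11001010101
-------------
 100100111111  (end carry out of the top bit = 1)
Discarding the end carry: 00100111111
Decimal check:
  01011101010 = 512 + 128 + 64 + 32 + 8 + 2 = 746
  00110101011 = 256 + 128 + 32 + 8 + 2 + 1 = 427
  746 - 427 = 319, and 00100111111 = 256 + 32 + 16 + 8 + 4 + 2 + 1 = 319 ✓



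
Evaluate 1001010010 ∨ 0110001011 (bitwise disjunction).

OR: 1 when either bit is 1
  1001010010
| 0110001011
------------
  1111011011
Decimal: 594 | 395 = 987



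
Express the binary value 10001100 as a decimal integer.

Sum of powers of 2 for each 1-bit:
2^2 + 2^3 + 2^7
= 4 + 8 + 128
= 140



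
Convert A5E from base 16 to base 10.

Expand by place value (powers of 16):
Digit values: A = 10, E = 14
A5E = 10 × 16^2 + 5 × 16^1 + 14 × 16^0
= 10 × 256 + 5 × 16 + 14 × 1
= 2560 + 80 + 14
= 2654



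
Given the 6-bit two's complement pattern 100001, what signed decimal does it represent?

Binary: 100001
Sign bit: 1 (negative)
Invert: 011110
Add 1:  011111
Magnitude: 011111 = 16 + 8 + 4 + 2 + 1 = 31
Value: -31



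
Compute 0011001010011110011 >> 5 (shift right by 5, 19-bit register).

Original: 0011001010011110011 (decimal 103667)
Shift right by 5 positions
Drop the 5 low bits; fill with zeros on the left
Result: 0000000110010100111 (decimal 3239)
Equivalent: 103667 >> 5 = 103667 ÷ 2^5 = 3239



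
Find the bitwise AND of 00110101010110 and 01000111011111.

AND: 1 only when both bits are 1
  00110101010110
& 01000111011111
----------------
  00000101010110
Decimal: 3414 & 4575 = 342



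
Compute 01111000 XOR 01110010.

XOR: 1 when bits differ
  01111000
^ 01110010
----------
  00001010
Decimal: 120 ^ 114 = 10



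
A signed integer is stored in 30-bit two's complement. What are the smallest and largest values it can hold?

For 30-bit two's complement:
Minimum: -2^29 = -536870912
Maximum: 2^29 - 1 = 536870911



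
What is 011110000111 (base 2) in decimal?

Sum of powers of 2 for each 1-bit:
2^0 + 2^1 + 2^2 + 2^7 + 2^8 + 2^9 + 2^10
= 1 + 2 + 4 + 128 + 256 + 512 + 1024
= 1927



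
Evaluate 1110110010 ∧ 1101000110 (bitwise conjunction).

AND: 1 only when both bits are 1
  1110110010
& 1101000110
------------
  1100000010
Decimal: 946 & 838 = 770



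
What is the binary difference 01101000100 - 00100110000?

Method 1 - Direct subtraction (column by column from the right: bit − bit − borrow-in; if negative, add 2 and borrow 1 from the next column):
borrow: 00001100000
        01101000100
-       00100110000
-------------------
        01000010100

Method 2 - Add two's complement:
Two's complement of 00100110000: invert → 11011001111, add 1 → 11011010000
  01101000100
+ 11011010000
-------------
 101000010100  (end carry out of the top bit = 1)
Discarding the end carry: 01000010100
Decimal check:
  01101000100 = 512 + 256 + 64 + 4 = 836
  00100110000 = 256 + 32 + 16 = 304
  836 - 304 = 532, and 01000010100 = 512 + 16 + 4 = 532 ✓



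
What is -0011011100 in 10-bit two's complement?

Original: 0011011100
Step 1 - Invert all bits: 1100100011
Step 2 - Add 1: 1100100100
Verification: 0011011100 + 1100100100 = 10000000000; discarding the end carry (carry out of the top bit) leaves the 10-bit value 0000000000, as required for x + (-x)



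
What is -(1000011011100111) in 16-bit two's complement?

Original (sign bit 1, negative): 1000011011100111
Step 1 - Invert all bits: 0111100100011000
Step 2 - Add 1: 0111100100011001
Verification: 1000011011100111 + 0111100100011001 = 10000000000000000; discarding the end carry (carry out of the top bit) leaves the 16-bit value 0000000000000000, as required for x + (-x)



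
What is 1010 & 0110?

AND: 1 only when both bits are 1
  1010
& 0110
------
  0010
Decimal: 10 & 6 = 2



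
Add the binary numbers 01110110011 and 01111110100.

Add column by column from the right: bit + bit + carry-in; write the sum mod 2, carry 1 when the sum is 2 or 3.
carry:  11111100000
        01110110011
+       01111110100
-------------------
       011110100111
(the carry out of the leftmost column, 0, becomes the leading bit)
Decimal check:
  01110110011 = 512 + 256 + 128 + 32 + 16 + 2 + 1 = 947
  01111110100 = 512 + 256 + 128 + 64 + 32 + 16 + 4 = 1012
  947 + 1012 = 1959, and 011110100111 = 1024 + 512 + 256 + 128 + 32 + 4 + 2 + 1 = 1959 ✓



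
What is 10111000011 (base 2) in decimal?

Sum of powers of 2 for each 1-bit:
2^0 + 2^1 + 2^6 + 2^7 + 2^8 + 2^10
= 1 + 2 + 64 + 128 + 256 + 1024
= 1475



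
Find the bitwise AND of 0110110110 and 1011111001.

AND: 1 only when both bits are 1
  0110110110
& 1011111001
------------
  0010110000
Decimal: 438 & 761 = 176



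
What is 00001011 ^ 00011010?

XOR: 1 when bits differ
  00001011
^ 00011010
----------
  00010001
Decimal: 11 ^ 26 = 17



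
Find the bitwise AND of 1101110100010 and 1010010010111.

AND: 1 only when both bits are 1
  1101110100010
& 1010010010111
---------------
  1000010000010
Decimal: 7074 & 5271 = 4226



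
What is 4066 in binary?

Using repeated division by 2:
4066 ÷ 2 = 2033 remainder 0
2033 ÷ 2 = 1016 remainder 1
1016 ÷ 2 = 508 remainder 0
508 ÷ 2 = 254 remainder 0
254 ÷ 2 = 127 remainder 0
127 ÷ 2 = 63 remainder 1
63 ÷ 2 = 31 remainder 1
31 ÷ 2 = 15 remainder 1
15 ÷ 2 = 7 remainder 1
7 ÷ 2 = 3 remainder 1
3 ÷ 2 = 1 remainder 1
1 ÷ 2 = 0 remainder 1
Reading remainders bottom to top: 111111100010



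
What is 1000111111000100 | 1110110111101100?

OR: 1 when either bit is 1
  1000111111000100
| 1110110111101100
------------------
  1110111111101100
Decimal: 36804 | 60908 = 61420



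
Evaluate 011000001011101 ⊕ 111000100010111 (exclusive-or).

XOR: 1 when bits differ
  011000001011101
^ 111000100010111
-----------------
  100000101001010
Decimal: 12381 ^ 28951 = 16714



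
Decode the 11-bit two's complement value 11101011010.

Binary: 11101011010
Sign bit: 1 (negative)
Invert: 00010100101
Add 1:  00010100110
Magnitude: 00010100110 = 128 + 32 + 4 + 2 = 166
Value: -166



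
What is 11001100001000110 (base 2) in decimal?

Sum of powers of 2 for each 1-bit:
2^1 + 2^2 + 2^6 + 2^11 + 2^12 + 2^15 + 2^16
= 2 + 4 + 64 + 2048 + 4096 + 32768 + 65536
= 104518



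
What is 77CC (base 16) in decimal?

Expand by place value (powers of 16):
Digit values: C = 12
77CC = 7 × 16^3 + 7 × 16^2 + 12 × 16^1 + 12 × 16^0
= 7 × 4096 + 7 × 256 + 12 × 16 + 12 × 1
= 28672 + 1792 + 192 + 12
= 30668



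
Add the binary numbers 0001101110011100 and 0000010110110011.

Add column by column from the right: bit + bit + carry-in; write the sum mod 2, carry 1 when the sum is 2 or 3.
carry:  0011111101100000
        0001101110011100
+       0000010110110011
------------------------
       00010000101001111
(the carry out of the leftmost column, 0, becomes the leading bit)
Decimal check:
  0001101110011100 = 4096 + 2048 + 512 + 256 + 128 + 16 + 8 + 4 = 7068
  0000010110110011 = 1024 + 256 + 128 + 32 + 16 + 2 + 1 = 1459
  7068 + 1459 = 8527, and 00010000101001111 = 8192 + 256 + 64 + 8 + 4 + 2 + 1 = 8527 ✓



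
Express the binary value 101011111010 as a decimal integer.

Sum of powers of 2 for each 1-bit:
2^1 + 2^3 + 2^4 + 2^5 + 2^6 + 2^7 + 2^9 + 2^11
= 2 + 8 + 16 + 32 + 64 + 128 + 512 + 2048
= 2810



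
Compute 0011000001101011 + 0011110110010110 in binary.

Add column by column from the right: bit + bit + carry-in; write the sum mod 2, carry 1 when the sum is 2 or 3.
carry:  0110001111111100
        0011000001101011
+       0011110110010110
------------------------
       00110111000000001
(the carry out of the leftmost column, 0, becomes the leading bit)
Decimal check:
  0011000001101011 = 8192 + 4096 + 64 + 32 + 8 + 2 + 1 = 12395
  0011110110010110 = 8192 + 4096 + 2048 + 1024 + 256 + 128 + 16 + 4 + 2 = 15766
  12395 + 15766 = 28161, and 00110111000000001 = 16384 + 8192 + 2048 + 1024 + 512 + 1 = 28161 ✓



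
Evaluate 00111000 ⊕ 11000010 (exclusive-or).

XOR: 1 when bits differ
  00111000
^ 11000010
----------
  11111010
Decimal: 56 ^ 194 = 250



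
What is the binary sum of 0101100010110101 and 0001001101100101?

Add column by column from the right: bit + bit + carry-in; write the sum mod 2, carry 1 when the sum is 2 or 3.
carry:  0010011111001010
        0101100010110101
+       0001001101100101
------------------------
       00110110000011010
(the carry out of the leftmost column, 0, becomes the leading bit)
Decimal check:
  0101100010110101 = 16384 + 4096 + 2048 + 128 + 32 + 16 + 4 + 1 = 22709
  0001001101100101 = 4096 + 512 + 256 + 64 + 32 + 4 + 1 = 4965
  22709 + 4965 = 27674, and 00110110000011010 = 16384 + 8192 + 2048 + 1024 + 16 + 8 + 2 = 27674 ✓



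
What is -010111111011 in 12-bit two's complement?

Original: 010111111011
Step 1 - Invert all bits: 101000000100
Step 2 - Add 1: 101000000101
Verification: 010111111011 + 101000000101 = 1000000000000; discarding the end carry (carry out of the top bit) leaves the 12-bit value 000000000000, as required for x + (-x)



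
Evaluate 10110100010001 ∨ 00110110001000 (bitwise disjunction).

OR: 1 when either bit is 1
  10110100010001
| 00110110001000
----------------
  10110110011001
Decimal: 11537 | 3464 = 11673



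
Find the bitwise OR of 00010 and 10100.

OR: 1 when either bit is 1
  00010
| 10100
-------
  10110
Decimal: 2 | 20 = 22



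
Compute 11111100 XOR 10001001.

XOR: 1 when bits differ
  11111100
^ 10001001
----------
  01110101
Decimal: 252 ^ 137 = 117



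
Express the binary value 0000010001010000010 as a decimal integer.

Sum of powers of 2 for each 1-bit:
2^1 + 2^7 + 2^9 + 2^13
= 2 + 128 + 512 + 8192
= 8834



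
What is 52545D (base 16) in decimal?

Expand by place value (powers of 16):
Digit values: D = 13
52545D = 5 × 16^5 + 2 × 16^4 + 5 × 16^3 + 4 × 16^2 + 5 × 16^1 + 13 × 16^0
= 5 × 1048576 + 2 × 65536 + 5 × 4096 + 4 × 256 + 5 × 16 + 13 × 1
= 5242880 + 131072 + 20480 + 1024 + 80 + 13
= 5395549



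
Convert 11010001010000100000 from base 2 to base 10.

Sum of powers of 2 for each 1-bit:
2^5 + 2^10 + 2^12 + 2^16 + 2^18 + 2^19
= 32 + 1024 + 4096 + 65536 + 262144 + 524288
= 857120



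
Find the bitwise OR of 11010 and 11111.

OR: 1 when either bit is 1
  11010
| 11111
-------
  11111
Decimal: 26 | 31 = 31



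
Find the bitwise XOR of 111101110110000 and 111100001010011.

XOR: 1 when bits differ
  111101110110000
^ 111100001010011
-----------------
  000001111100011
Decimal: 31664 ^ 30803 = 995



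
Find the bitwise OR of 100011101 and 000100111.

OR: 1 when either bit is 1
  100011101
| 000100111
-----------
  100111111
Decimal: 285 | 39 = 319



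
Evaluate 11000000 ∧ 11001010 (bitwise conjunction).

AND: 1 only when both bits are 1
  11000000
& 11001010
----------
  11000000
Decimal: 192 & 202 = 192



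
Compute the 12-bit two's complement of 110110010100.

Original (sign bit 1, negative): 110110010100
Step 1 - Invert all bits: 001001101011
Step 2 - Add 1: 001001101100
Verification: 110110010100 + 001001101100 = 1000000000000; discarding the end carry (carry out of the top bit) leaves the 12-bit value 000000000000, as required for x + (-x)



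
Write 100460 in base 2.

Using repeated division by 2:
100460 ÷ 2 = 50230 remainder 0
50230 ÷ 2 = 25115 remainder 0
25115 ÷ 2 = 12557 remainder 1
12557 ÷ 2 = 6278 remainder 1
6278 ÷ 2 = 3139 remainder 0
3139 ÷ 2 = 1569 remainder 1
1569 ÷ 2 = 784 remainder 1
784 ÷ 2 = 392 remainder 0
392 ÷ 2 = 196 remainder 0
196 ÷ 2 = 98 remainder 0
98 ÷ 2 = 49 remainder 0
49 ÷ 2 = 24 remainder 1
24 ÷ 2 = 12 remainder 0
12 ÷ 2 = 6 remainder 0
6 ÷ 2 = 3 remainder 0
3 ÷ 2 = 1 remainder 1
1 ÷ 2 = 0 remainder 1
Reading remainders bottom to top: 11000100001101100



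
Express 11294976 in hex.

Using repeated division by 16 (digits 10–15 are A–F):
11294976 ÷ 16 = 705936 remainder 0
705936 ÷ 16 = 44121 remainder 0
44121 ÷ 16 = 2757 remainder 9
2757 ÷ 16 = 172 remainder 5
172 ÷ 16 = 10 remainder 12 (C)
10 ÷ 16 = 0 remainder 10 (A)
Reading remainders bottom to top: AC5900



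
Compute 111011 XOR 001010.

XOR: 1 when bits differ
  111011
^ 001010
--------
  110001
Decimal: 59 ^ 10 = 49



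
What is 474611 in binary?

Using repeated division by 2:
474611 ÷ 2 = 237305 remainder 1
237305 ÷ 2 = 118652 remainder 1
118652 ÷ 2 = 59326 remainder 0
59326 ÷ 2 = 29663 remainder 0
29663 ÷ 2 = 14831 remainder 1
14831 ÷ 2 = 7415 remainder 1
7415 ÷ 2 = 3707 remainder 1
3707 ÷ 2 = 1853 remainder 1
1853 ÷ 2 = 926 remainder 1
926 ÷ 2 = 463 remainder 0
463 ÷ 2 = 231 remainder 1
231 ÷ 2 = 115 remainder 1
115 ÷ 2 = 57 remainder 1
57 ÷ 2 = 28 remainder 1
28 ÷ 2 = 14 remainder 0
14 ÷ 2 = 7 remainder 0
7 ÷ 2 = 3 remainder 1
3 ÷ 2 = 1 remainder 1
1 ÷ 2 = 0 remainder 1
Reading remainders bottom to top: 1110011110111110011



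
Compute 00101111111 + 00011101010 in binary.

Add column by column from the right: bit + bit + carry-in; write the sum mod 2, carry 1 when the sum is 2 or 3.
carry:  01111111100
        00101111111
+       00011101010
-------------------
       001001101001
(the carry out of the leftmost column, 0, becomes the leading bit)
Decimal check:
  00101111111 = 256 + 64 + 32 + 16 + 8 + 4 + 2 + 1 = 383
  00011101010 = 128 + 64 + 32 + 8 + 2 = 234
  383 + 234 = 617, and 001001101001 = 512 + 64 + 32 + 8 + 1 = 617 ✓



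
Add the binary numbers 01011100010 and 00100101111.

Add column by column from the right: bit + bit + carry-in; write the sum mod 2, carry 1 when the sum is 2 or 3.
carry:  11111011100
        01011100010
+       00100101111
-------------------
       010000010001
(the carry out of the leftmost column, 0, becomes the leading bit)
Decimal check:
  01011100010 = 512 + 128 + 64 + 32 + 2 = 738
  00100101111 = 256 + 32 + 8 + 4 + 2 + 1 = 303
  738 + 303 = 1041, and 010000010001 = 1024 + 16 + 1 = 1041 ✓



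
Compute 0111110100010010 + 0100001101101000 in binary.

Add column by column from the right: bit + bit + carry-in; write the sum mod 2, carry 1 when the sum is 2 or 3.
carry:  1111111000000000
        0111110100010010
+       0100001101101000
------------------------
       01100000001111010
(the carry out of the leftmost column, 0, becomes the leading bit)
Decimal check:
  0111110100010010 = 16384 + 8192 + 4096 + 2048 + 1024 + 256 + 16 + 2 = 32018
  0100001101101000 = 16384 + 512 + 256 + 64 + 32 + 8 = 17256
  32018 + 17256 = 49274, and 01100000001111010 = 32768 + 16384 + 64 + 32 + 16 + 8 + 2 = 49274 ✓



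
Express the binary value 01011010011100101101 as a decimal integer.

Sum of powers of 2 for each 1-bit:
2^0 + 2^2 + 2^3 + 2^5 + 2^8 + 2^9 + 2^10 + 2^13 + 2^15 + 2^16 + 2^18
= 1 + 4 + 8 + 32 + 256 + 512 + 1024 + 8192 + 32768 + 65536 + 262144
= 370477



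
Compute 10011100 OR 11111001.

OR: 1 when either bit is 1
  10011100
| 11111001
----------
  11111101
Decimal: 156 | 249 = 253



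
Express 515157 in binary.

Using repeated division by 2:
515157 ÷ 2 = 257578 remainder 1
257578 ÷ 2 = 128789 remainder 0
128789 ÷ 2 = 64394 remainder 1
64394 ÷ 2 = 32197 remainder 0
32197 ÷ 2 = 16098 remainder 1
16098 ÷ 2 = 8049 remainder 0
8049 ÷ 2 = 4024 remainder 1
4024 ÷ 2 = 2012 remainder 0
2012 ÷ 2 = 1006 remainder 0
1006 ÷ 2 = 503 remainder 0
503 ÷ 2 = 251 remainder 1
251 ÷ 2 = 125 remainder 1
125 ÷ 2 = 62 remainder 1
62 ÷ 2 = 31 remainder 0
31 ÷ 2 = 15 remainder 1
15 ÷ 2 = 7 remainder 1
7 ÷ 2 = 3 remainder 1
3 ÷ 2 = 1 remainder 1
1 ÷ 2 = 0 remainder 1
Reading remainders bottom to top: 1111101110001010101



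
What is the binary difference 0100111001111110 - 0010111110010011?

Method 1 - Direct subtraction (column by column from the right: bit − bit − borrow-in; if negative, add 2 and borrow 1 from the next column):
borrow: 0111111100000110
        0100111001111110
-       0010111110010011
------------------------
        0001111011101011

Method 2 - Add two's complement:
Two's complement of 0010111110010011: invert → 1101000001101100, add 1 → 1101000001101101
  0100111001111110
+ 1101000001101101
------------------
 10001111011101011  (end carry out of the top bit = 1)
Discarding the end carry: 0001111011101011
Decimal check:
  0100111001111110 = 16384 + 2048 + 1024 + 512 + 64 + 32 + 16 + 8 + 4 + 2 = 20094
  0010111110010011 = 8192 + 2048 + 1024 + 512 + 256 + 128 + 16 + 2 + 1 = 12179
  20094 - 12179 = 7915, and 0001111011101011 = 4096 + 2048 + 1024 + 512 + 128 + 64 + 32 + 8 + 2 + 1 = 7915 ✓



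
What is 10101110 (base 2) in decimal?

Sum of powers of 2 for each 1-bit:
2^1 + 2^2 + 2^3 + 2^5 + 2^7
= 2 + 4 + 8 + 32 + 128
= 174



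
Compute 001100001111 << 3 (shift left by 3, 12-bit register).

Original: 001100001111 (decimal 783)
Shift left by 3 positions
Append 3 zeros on the right and drop the 3 high bits that overflow the 12-bit width
Result: 100001111000 (decimal 2168)
Equivalent: 783 << 3 = 783 × 2^3 = 6264, truncated to 12 bits = 2168



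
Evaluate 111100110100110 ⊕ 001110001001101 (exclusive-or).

XOR: 1 when bits differ
  111100110100110
^ 001110001001101
-----------------
  110010111101011
Decimal: 31142 ^ 7245 = 26091



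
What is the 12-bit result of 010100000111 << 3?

Original: 010100000111 (decimal 1287)
Shift left by 3 positions
Append 3 zeros on the right and drop the 3 high bits that overflow the 12-bit width
Result: 100000111000 (decimal 2104)
Equivalent: 1287 << 3 = 1287 × 2^3 = 10296, truncated to 12 bits = 2104



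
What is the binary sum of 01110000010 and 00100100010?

Add column by column from the right: bit + bit + carry-in; write the sum mod 2, carry 1 when the sum is 2 or 3.
carry:  11000000100
        01110000010
+       00100100010
-------------------
       010010100100
(the carry out of the leftmost column, 0, becomes the leading bit)
Decimal check:
  01110000010 = 512 + 256 + 128 + 2 = 898
  00100100010 = 256 + 32 + 2 = 290
  898 + 290 = 1188, and 010010100100 = 1024 + 128 + 32 + 4 = 1188 ✓



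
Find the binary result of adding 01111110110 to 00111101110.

Add column by column from the right: bit + bit + carry-in; write the sum mod 2, carry 1 when the sum is 2 or 3.
carry:  11111111100
        01111110110
+       00111101110
-------------------
       010111100100
(the carry out of the leftmost column, 0, becomes the leading bit)
Decimal check:
  01111110110 = 512 + 256 + 128 + 64 + 32 + 16 + 4 + 2 = 1014
  00111101110 = 256 + 128 + 64 + 32 + 8 + 4 + 2 = 494
  1014 + 494 = 1508, and 010111100100 = 1024 + 256 + 128 + 64 + 32 + 4 = 1508 ✓



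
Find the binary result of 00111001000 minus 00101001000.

Method 1 - Direct subtraction (column by column from the right: bit − bit − borrow-in; if negative, add 2 and borrow 1 from the next column):
borrow: 00000000000
        00111001000
-       00101001000
-------------------
        00010000000

Method 2 - Add two's complement:
Two's complement of 00101001000: invert → 11010110111, add 1 → 11010111000
  00111001000
+ 11010111000
-------------
 100010000000  (end carry out of the top bit = 1)
Discarding the end carry: 00010000000
Decimal check:
  00111001000 = 256 + 128 + 64 + 8 = 456
  00101001000 = 256 + 64 + 8 = 328
  456 - 328 = 128, and 00010000000 = 128 ✓



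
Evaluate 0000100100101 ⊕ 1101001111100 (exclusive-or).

XOR: 1 when bits differ
  0000100100101
^ 1101001111100
---------------
  1101101011001
Decimal: 293 ^ 6780 = 7001



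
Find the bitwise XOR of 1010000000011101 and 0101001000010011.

XOR: 1 when bits differ
  1010000000011101
^ 0101001000010011
------------------
  1111001000001110
Decimal: 40989 ^ 21011 = 61966



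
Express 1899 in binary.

Using repeated division by 2:
1899 ÷ 2 = 949 remainder 1
949 ÷ 2 = 474 remainder 1
474 ÷ 2 = 237 remainder 0
237 ÷ 2 = 118 remainder 1
118 ÷ 2 = 59 remainder 0
59 ÷ 2 = 29 remainder 1
29 ÷ 2 = 14 remainder 1
14 ÷ 2 = 7 remainder 0
7 ÷ 2 = 3 remainder 1
3 ÷ 2 = 1 remainder 1
1 ÷ 2 = 0 remainder 1
Reading remainders bottom to top: 11101101011



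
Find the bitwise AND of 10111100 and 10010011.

AND: 1 only when both bits are 1
  10111100
& 10010011
----------
  10010000
Decimal: 188 & 147 = 144



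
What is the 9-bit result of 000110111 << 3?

Original: 000110111 (decimal 55)
Shift left by 3 positions
Append 3 zeros on the right
Result: 110111000 (decimal 440)
Equivalent: 55 << 3 = 55 × 2^3 = 440



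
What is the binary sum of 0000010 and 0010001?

Add column by column from the right: bit + bit + carry-in; write the sum mod 2, carry 1 when the sum is 2 or 3.
carry:  0000000
        0000010
+       0010001
---------------
       00010011
(the carry out of the leftmost column, 0, becomes the leading bit)
Decimal check:
  0000010 = 2
  0010001 = 16 + 1 = 17
  2 + 17 = 19, and 00010011 = 16 + 2 + 1 = 19 ✓



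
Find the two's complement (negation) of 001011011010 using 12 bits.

Original: 001011011010
Step 1 - Invert all bits: 110100100101
Step 2 - Add 1: 110100100110
Verification: 001011011010 + 110100100110 = 1000000000000; discarding the end carry (carry out of the top bit) leaves the 12-bit value 000000000000, as required for x + (-x)



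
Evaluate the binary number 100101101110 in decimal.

Sum of powers of 2 for each 1-bit:
2^1 + 2^2 + 2^3 + 2^5 + 2^6 + 2^8 + 2^11
= 2 + 4 + 8 + 32 + 64 + 256 + 2048
= 2414



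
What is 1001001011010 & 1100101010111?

AND: 1 only when both bits are 1
  1001001011010
& 1100101010111
---------------
  1000001010010
Decimal: 4698 & 6487 = 4178



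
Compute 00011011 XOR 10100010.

XOR: 1 when bits differ
  00011011
^ 10100010
----------
  10111001
Decimal: 27 ^ 162 = 185



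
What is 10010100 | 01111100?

OR: 1 when either bit is 1
  10010100
| 01111100
----------
  11111100
Decimal: 148 | 124 = 252



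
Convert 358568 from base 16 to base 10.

Expand by place value (powers of 16):
358568 = 3 × 16^5 + 5 × 16^4 + 8 × 16^3 + 5 × 16^2 + 6 × 16^1 + 8 × 16^0
= 3 × 1048576 + 5 × 65536 + 8 × 4096 + 5 × 256 + 6 × 16 + 8 × 1
= 3145728 + 327680 + 32768 + 1280 + 96 + 8
= 3507560



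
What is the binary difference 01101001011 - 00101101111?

Method 1 - Direct subtraction (column by column from the right: bit − bit − borrow-in; if negative, add 2 and borrow 1 from the next column):
borrow: 01111111000
        01101001011
-       00101101111
-------------------
        00111011100

Method 2 - Add two's complement:
Two's complement of 00101101111: invert → 11010010000, add 1 → 11010010001
  01101001011
+ 11010010001
-------------
 100111011100  (end carry out of the top bit = 1)
Discarding the end carry: 00111011100
Decimal check:
  01101001011 = 512 + 256 + 64 + 8 + 2 + 1 = 843
  00101101111 = 256 + 64 + 32 + 8 + 4 + 2 + 1 = 367
  843 - 367 = 476, and 00111011100 = 256 + 128 + 64 + 16 + 8 + 4 = 476 ✓



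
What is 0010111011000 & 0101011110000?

AND: 1 only when both bits are 1
  0010111011000
& 0101011110000
---------------
  0000011010000
Decimal: 1496 & 2800 = 208



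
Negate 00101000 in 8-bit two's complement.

Original: 00101000
Step 1 - Invert all bits: 11010111
Step 2 - Add 1: 11011000
Verification: 00101000 + 11011000 = 100000000; discarding the end carry (carry out of the top bit) leaves the 8-bit value 00000000, as required for x + (-x)



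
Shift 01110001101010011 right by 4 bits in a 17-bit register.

Original: 01110001101010011 (decimal 58195)
Shift right by 4 positions
Drop the 4 low bits; fill with zeros on the left
Result: 00000111000110101 (decimal 3637)
Equivalent: 58195 >> 4 = 58195 ÷ 2^4 = 3637



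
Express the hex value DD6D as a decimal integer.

Expand by place value (powers of 16):
Digit values: D = 13
DD6D = 13 × 16^3 + 13 × 16^2 + 6 × 16^1 + 13 × 16^0
= 13 × 4096 + 13 × 256 + 6 × 16 + 13 × 1
= 53248 + 3328 + 96 + 13
= 56685



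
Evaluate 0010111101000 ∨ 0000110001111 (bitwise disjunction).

OR: 1 when either bit is 1
  0010111101000
| 0000110001111
---------------
  0010111101111
Decimal: 1512 | 399 = 1519



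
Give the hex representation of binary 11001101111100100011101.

Group into 4-bit nibbles from right:
  0110 = 6
  0110 = 6
  1111 = F
  1001 = 9
  0001 = 1
  1101 = D
Result: 66F91D



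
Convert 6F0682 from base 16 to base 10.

Expand by place value (powers of 16):
Digit values: F = 15
6F0682 = 6 × 16^5 + 15 × 16^4 + 0 × 16^3 + 6 × 16^2 + 8 × 16^1 + 2 × 16^0
= 6 × 1048576 + 15 × 65536 + 0 × 4096 + 6 × 256 + 8 × 16 + 2 × 1
= 6291456 + 983040 + 0 + 1536 + 128 + 2
= 7276162



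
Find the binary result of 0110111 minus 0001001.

Method 1 - Direct subtraction (column by column from the right: bit − bit − borrow-in; if negative, add 2 and borrow 1 from the next column):
borrow: 0010000
        0110111
-       0001001
---------------
        0101110

Method 2 - Add two's complement:
Two's complement of 0001001: invert → 1110110, add 1 → 1110111
  0110111
+ 1110111
---------
 10101110  (end carry out of the top bit = 1)
Discarding the end carry: 0101110
Decimal check:
  0110111 = 32 + 16 + 4 + 2 + 1 = 55
  0001001 = 8 + 1 = 9
  55 - 9 = 46, and 0101110 = 32 + 8 + 4 + 2 = 46 ✓



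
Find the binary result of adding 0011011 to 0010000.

Add column by column from the right: bit + bit + carry-in; write the sum mod 2, carry 1 when the sum is 2 or 3.
carry:  0100000
        0011011
+       0010000
---------------
       00101011
(the carry out of the leftmost column, 0, becomes the leading bit)
Decimal check:
  0011011 = 16 + 8 + 2 + 1 = 27
  0010000 = 16
  27 + 16 = 43, and 00101011 = 32 + 8 + 2 + 1 = 43 ✓



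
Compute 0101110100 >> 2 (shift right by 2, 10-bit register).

Original: 0101110100 (decimal 372)
Shift right by 2 positions
Drop the 2 low bits; fill with zeros on the left
Result: 0001011101 (decimal 93)
Equivalent: 372 >> 2 = 372 ÷ 2^2 = 93



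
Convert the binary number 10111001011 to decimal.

Sum of powers of 2 for each 1-bit:
2^0 + 2^1 + 2^3 + 2^6 + 2^7 + 2^8 + 2^10
= 1 + 2 + 8 + 64 + 128 + 256 + 1024
= 1483

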